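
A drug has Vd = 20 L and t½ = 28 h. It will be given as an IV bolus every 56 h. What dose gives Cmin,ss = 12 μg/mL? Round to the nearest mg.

720 mg

τ/t½ = 56/28 ≈ 2, so f = (1/2)^(56/28) ≈ 0.250000.
Cmin,ss = (D/Vd)·f/(1−f), so D = Cmin,ss·Vd·(1−f)/f.
D = 12 × 20 × (1−f)/f ≈ 12 × 20 × 3.00000 ≈ 720.00 mg.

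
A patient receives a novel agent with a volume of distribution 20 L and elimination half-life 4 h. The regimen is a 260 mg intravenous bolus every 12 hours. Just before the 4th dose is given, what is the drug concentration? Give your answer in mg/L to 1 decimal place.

f = (1/2)^(τ/t½) = (1/2)^(12/4) ≈ 0.1250.
C₀ = D/Vd = 260/20 ≈ 13.000 mg/L.
Before the 4th dose, 3 doses have been given. Superposition: Cmin = C₀·(f + f² + … + f^3).
≈ 13.000 × (0.1250 + 0.0156 + 0.0020) ≈ 13.000 × 0.1426 ≈ 1.854 mg/L.

1.9 mg/L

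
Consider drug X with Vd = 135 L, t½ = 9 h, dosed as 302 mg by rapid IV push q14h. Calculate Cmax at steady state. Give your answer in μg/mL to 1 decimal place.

τ/t½ = 14/9 ≈ 1.5556, so fraction remaining f = (1/2)^(14/9) ≈ 0.3402.
Accumulation ratio R = 1/(1 − f) ≈ 1/0.6598 ≈ 1.5156.
Each bolus raises the concentration by D/Vd = 302/135 ≈ 2.237 μg/mL.
Steady-state peak Cmax,ss = C₀·R ≈ 2.237 × 1.5156 ≈ 3.390 μg/mL.

3.4 μg/mL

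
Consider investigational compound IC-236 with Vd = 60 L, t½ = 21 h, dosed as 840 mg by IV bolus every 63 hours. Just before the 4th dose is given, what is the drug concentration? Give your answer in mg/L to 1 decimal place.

2.0 mg/L

f = (1/2)^(τ/t½) = (1/2)^(63/21) ≈ 0.1250.
C₀ = D/Vd = 840/60 ≈ 14.000 mg/L.
Before the 4th dose, 3 doses have been given. Superposition: Cmin = C₀·(f + f² + … + f^3).
≈ 14.000 × (0.1250 + 0.0156 + 0.0020) ≈ 14.000 × 0.1426 ≈ 1.996 mg/L.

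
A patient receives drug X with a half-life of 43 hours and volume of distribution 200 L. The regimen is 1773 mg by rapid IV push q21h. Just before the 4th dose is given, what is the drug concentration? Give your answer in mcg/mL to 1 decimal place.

f = (1/2)^(τ/t½) = (1/2)^(21/43) ≈ 0.7128.
C₀ = D/Vd = 1773/200 ≈ 8.865 mcg/mL.
Before the 4th dose, 3 doses have been given. Superposition: Cmin = C₀·(f + f² + … + f^3).
≈ 8.865 × (0.7128 + 0.5081 + 0.3622) ≈ 8.865 × 1.5831 ≈ 14.034 mcg/mL.

14.0 mcg/mL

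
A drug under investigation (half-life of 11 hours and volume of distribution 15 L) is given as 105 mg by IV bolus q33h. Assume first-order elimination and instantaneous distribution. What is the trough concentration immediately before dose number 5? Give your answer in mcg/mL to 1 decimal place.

f = (1/2)^(τ/t½) = (1/2)^(33/11) ≈ 0.1250.
C₀ = D/Vd = 105/15 ≈ 7.000 mcg/mL.
Before the 5th dose, 4 doses have been given. Superposition: Cmin = C₀·(f + f² + … + f^4).
≈ 7.000 × (0.1250 + 0.0156 + 0.0020 + 0.0002) ≈ 7.000 × 0.1428 ≈ 1.000 mcg/mL.

1.0 mcg/mL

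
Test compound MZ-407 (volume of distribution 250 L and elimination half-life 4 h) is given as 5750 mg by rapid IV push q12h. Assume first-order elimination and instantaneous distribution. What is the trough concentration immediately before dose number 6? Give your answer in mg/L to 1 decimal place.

f = (1/2)^(τ/t½) = (1/2)^(12/4) ≈ 0.1250.
C₀ = D/Vd = 5750/250 ≈ 23.000 mg/L.
Before the 6th dose, 5 doses have been given. Superposition: Cmin = C₀·(f + f² + … + f^5).
≈ 23.000 × (0.1250 + 0.0156 + 0.0020 + 0.0002 + 0.0000) ≈ 23.000 × 0.1428 ≈ 3.284 mg/L.

3.3 mg/L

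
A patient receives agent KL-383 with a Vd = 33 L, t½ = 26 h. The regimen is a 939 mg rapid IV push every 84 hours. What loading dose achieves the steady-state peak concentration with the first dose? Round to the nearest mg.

1051 mg

f = (1/2)^(84/26) ≈ 0.106523; accumulation ratio R = 1/(1−f) ≈ 1.11922.
Loading dose to hit Cmax,ss on first dose: D_load = D_maint·R ≈ 939 × 1.11922 ≈ 1050.95 mg.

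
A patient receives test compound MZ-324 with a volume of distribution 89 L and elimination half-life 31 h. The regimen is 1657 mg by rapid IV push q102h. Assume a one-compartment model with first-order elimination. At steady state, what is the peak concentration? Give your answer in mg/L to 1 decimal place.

k = ln2/t½ = ln2/31 ≈ 0.022360 h⁻¹; fraction remaining f = e^(−kτ) = e^(−0.022360×102) ≈ 0.1022.
At steady state, accumulation factor R = 1/(1 − e^(−kτ)) ≈ 1.1138.
Single-dose peak C₀ = D/Vd = 1657/89 ≈ 18.618 mg/L.
Steady-state peak Cmax,ss = C₀·R ≈ 18.618 × 1.1138 ≈ 20.737 mg/L.

20.7 mg/L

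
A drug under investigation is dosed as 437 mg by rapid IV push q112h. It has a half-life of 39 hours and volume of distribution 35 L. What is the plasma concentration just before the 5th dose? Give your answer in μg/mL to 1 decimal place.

2.0 μg/mL

f = (1/2)^(τ/t½) = (1/2)^(112/39) ≈ 0.1366.
C₀ = D/Vd = 437/35 ≈ 12.486 μg/mL.
Before the 5th dose, 4 doses have been given. Superposition: Cmin = C₀·(f + f² + … + f^4).
≈ 12.486 × (0.1366 + 0.0187 + 0.0025 + 0.0003) ≈ 12.486 × 0.1581 ≈ 1.974 μg/mL.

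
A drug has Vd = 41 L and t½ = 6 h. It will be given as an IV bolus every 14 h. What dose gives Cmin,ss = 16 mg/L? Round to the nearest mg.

2650 mg

τ/t½ = 14/6 ≈ 2.3333, so f = (1/2)^(14/6) ≈ 0.198425.
Cmin,ss = (D/Vd)·f/(1−f), so D = Cmin,ss·Vd·(1−f)/f.
D = 16 × 41 × (1−f)/f ≈ 16 × 41 × 4.03969 ≈ 2650.04 mg.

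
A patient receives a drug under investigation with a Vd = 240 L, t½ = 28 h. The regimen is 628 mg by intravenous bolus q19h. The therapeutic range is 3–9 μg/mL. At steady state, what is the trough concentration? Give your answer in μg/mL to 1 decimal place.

τ/t½ = 19/28 ≈ 0.67857, so fraction remaining f = (1/2)^(19/28) ≈ 0.6248.
At steady state, accumulation factor R = 1/(1 − e^(−kτ)) ≈ 2.6652.
Each bolus raises the concentration by D/Vd = 628/240 ≈ 2.617 μg/mL.
Steady-state peak Cmax,ss = C₀·R ≈ 2.617 × 2.6652 ≈ 6.975 μg/mL.
One interval later, Cmin,ss = Cmax,ss·e^(−kτ) ≈ 6.975 × 0.6248 ≈ 4.358 μg/mL.
Trough 4.4 μg/mL vs MEC 3 μg/mL: adequate.

4.4 μg/mL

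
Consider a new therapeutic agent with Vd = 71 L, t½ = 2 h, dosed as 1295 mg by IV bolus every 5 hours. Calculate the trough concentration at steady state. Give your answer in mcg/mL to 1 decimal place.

τ/t½ = 5/2 ≈ 2.5, so fraction remaining f = (1/2)^(5/2) ≈ 0.1768.
Single-dose peak C₀ = D/Vd = 1295/71 ≈ 18.239 mcg/mL.
Steady-state trough Cmin,ss = C₀·f/(1−f) ≈ 18.239 × 0.1768/0.8232 ≈ 3.917 mcg/mL.

3.9 mcg/mL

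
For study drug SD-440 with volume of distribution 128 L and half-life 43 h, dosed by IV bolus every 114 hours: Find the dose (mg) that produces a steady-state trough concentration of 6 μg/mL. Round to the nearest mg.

τ/t½ = 114/43 ≈ 2.6512, so f = (1/2)^(114/43) ≈ 0.159192.
Cmin,ss = (D/Vd)·f/(1−f), so D = Cmin,ss·Vd·(1−f)/f.
D = 6 × 128 × (1−f)/f ≈ 6 × 128 × 5.28172 ≈ 4056.36 mg.

4056 mg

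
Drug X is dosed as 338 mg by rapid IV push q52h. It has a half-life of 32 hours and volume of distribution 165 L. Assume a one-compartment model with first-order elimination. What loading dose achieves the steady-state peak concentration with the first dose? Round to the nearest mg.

500 mg

f = (1/2)^(52/32) ≈ 0.324210; accumulation ratio R = 1/(1−f) ≈ 1.47975.
Loading dose to hit Cmax,ss on first dose: D_load = D_maint·R ≈ 338 × 1.47975 ≈ 500.16 mg.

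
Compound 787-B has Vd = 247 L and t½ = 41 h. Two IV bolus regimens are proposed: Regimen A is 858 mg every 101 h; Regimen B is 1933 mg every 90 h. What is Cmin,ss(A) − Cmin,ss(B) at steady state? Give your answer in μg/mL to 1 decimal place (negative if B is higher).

Regimen A: f = (1/2)^(101/41) ≈ 0.1813; Cmin,ss = (858/247)·f/(1−f) ≈ 0.769 μg/mL.
Regimen B: f = (1/2)^(90/41) ≈ 0.2184; Cmin,ss = (1933/247)·f/(1−f) ≈ 2.187 μg/mL.
Difference ≈ 0.769 − 2.187 ≈ -1.418 μg/mL.

-1.4 μg/mL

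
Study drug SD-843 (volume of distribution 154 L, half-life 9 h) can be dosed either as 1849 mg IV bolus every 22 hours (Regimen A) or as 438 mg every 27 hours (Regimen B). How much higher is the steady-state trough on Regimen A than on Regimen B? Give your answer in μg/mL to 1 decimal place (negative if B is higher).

2.3 μg/mL

Regimen A: f = (1/2)^(22/9) ≈ 0.1837; Cmin,ss = (1849/154)·f/(1−f) ≈ 2.702 μg/mL.
Regimen B: f = (1/2)^(27/9) ≈ 0.1250; Cmin,ss = (438/154)·f/(1−f) ≈ 0.406 μg/mL.
Difference ≈ 2.702 − 0.406 ≈ 2.296 μg/mL.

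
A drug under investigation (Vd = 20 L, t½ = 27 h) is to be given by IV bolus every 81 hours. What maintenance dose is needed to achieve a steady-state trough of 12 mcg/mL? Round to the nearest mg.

τ/t½ = 81/27 ≈ 3, so f = (1/2)^(81/27) ≈ 0.125000.
Cmin,ss = (D/Vd)·f/(1−f), so D = Cmin,ss·Vd·(1−f)/f.
D = 12 × 20 × (1−f)/f ≈ 12 × 20 × 7.00000 ≈ 1680.00 mg.

1680 mg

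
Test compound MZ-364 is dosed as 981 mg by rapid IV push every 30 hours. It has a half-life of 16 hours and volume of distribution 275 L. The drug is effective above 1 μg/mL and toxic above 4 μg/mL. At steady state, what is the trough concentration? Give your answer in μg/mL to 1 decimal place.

1.3 μg/mL

Over one 30-h interval, 30/16 ≈ 1.875 half-lives elapse, leaving f ≈ 0.2726 of each dose.
Accumulation ratio R = 1/(1 − f) ≈ 1/0.7274 ≈ 1.3748.
Each bolus raises the concentration by D/Vd = 981/275 ≈ 3.567 μg/mL.
Cmax,ss = C₀/(1 − f) ≈ 3.567/0.7274 ≈ 4.904 μg/mL.
One interval later, Cmin,ss = Cmax,ss·e^(−kτ) ≈ 4.904 × 0.2726 ≈ 1.337 μg/mL.
Trough 1.3 μg/mL vs MEC 1 μg/mL: adequate.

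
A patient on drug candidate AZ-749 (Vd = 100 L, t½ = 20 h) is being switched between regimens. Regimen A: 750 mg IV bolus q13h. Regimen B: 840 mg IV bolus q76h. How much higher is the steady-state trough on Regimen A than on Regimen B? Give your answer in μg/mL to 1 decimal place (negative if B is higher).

12.5 μg/mL

Regimen A: f = (1/2)^(13/20) ≈ 0.6373; Cmin,ss = (750/100)·f/(1−f) ≈ 13.178 μg/mL.
Regimen B: f = (1/2)^(76/20) ≈ 0.0718; Cmin,ss = (840/100)·f/(1−f) ≈ 0.650 μg/mL.
Difference ≈ 13.178 − 0.650 ≈ 12.528 μg/mL.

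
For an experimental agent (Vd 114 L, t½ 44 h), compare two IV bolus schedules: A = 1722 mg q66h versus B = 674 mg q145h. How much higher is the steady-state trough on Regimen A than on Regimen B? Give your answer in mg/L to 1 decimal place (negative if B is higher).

Regimen A: f = (1/2)^(66/44) ≈ 0.3536; Cmin,ss = (1722/114)·f/(1−f) ≈ 8.263 mg/L.
Regimen B: f = (1/2)^(145/44) ≈ 0.1019; Cmin,ss = (674/114)·f/(1−f) ≈ 0.671 mg/L.
Difference ≈ 8.263 − 0.671 ≈ 7.592 mg/L.

7.6 mg/L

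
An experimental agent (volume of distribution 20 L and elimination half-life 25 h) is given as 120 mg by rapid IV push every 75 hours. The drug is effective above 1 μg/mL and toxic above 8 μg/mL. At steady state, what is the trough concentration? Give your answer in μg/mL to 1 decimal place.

τ = 75 h = 3 half-lives, so f = (1/2)^3 = 0.125.
At steady state, R = 1/(1 − 0.125) = 8/7.
Single-dose peak C₀ = D/Vd = 120/20 = 6 μg/mL.
Steady-state peak Cmax,ss = C₀·R = 6 × 8/7 ≈ 6.857 μg/mL.
Steady-state trough Cmin,ss = Cmax,ss·f ≈ 6.857 × 0.125 ≈ 0.857 μg/mL.
Trough 0.9 μg/mL vs MEC 1 μg/mL: subtherapeutic.

0.9 μg/mL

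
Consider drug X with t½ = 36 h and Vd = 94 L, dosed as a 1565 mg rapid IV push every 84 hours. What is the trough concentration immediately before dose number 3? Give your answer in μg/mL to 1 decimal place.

4.0 μg/mL

f = (1/2)^(τ/t½) = (1/2)^(84/36) ≈ 0.1984.
C₀ = D/Vd = 1565/94 ≈ 16.649 μg/mL.
Before the 3rd dose, 2 doses have been given. Superposition: Cmin = C₀·(f + f²).
≈ 16.649 × (0.1984 + 0.0394) ≈ 16.649 × 0.2378 ≈ 3.959 μg/mL.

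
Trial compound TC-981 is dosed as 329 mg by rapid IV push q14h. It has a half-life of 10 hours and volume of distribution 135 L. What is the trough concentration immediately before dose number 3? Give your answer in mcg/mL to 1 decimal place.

f = (1/2)^(τ/t½) = (1/2)^(14/10) ≈ 0.3789.
C₀ = D/Vd = 329/135 ≈ 2.437 mcg/mL.
Before the 3rd dose, 2 doses have been given. Superposition: Cmin = C₀·(f + f²).
≈ 2.437 × (0.3789 + 0.1436) ≈ 2.437 × 0.5225 ≈ 1.273 mcg/mL.

1.3 mcg/mL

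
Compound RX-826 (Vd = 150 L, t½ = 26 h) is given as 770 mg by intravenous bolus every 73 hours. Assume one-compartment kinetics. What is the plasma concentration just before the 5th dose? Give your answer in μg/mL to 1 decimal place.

0.9 μg/mL

f = (1/2)^(τ/t½) = (1/2)^(73/26) ≈ 0.1428.
C₀ = D/Vd = 770/150 ≈ 5.133 μg/mL.
Before the 5th dose, 4 doses have been given. Superposition: Cmin = C₀·(f + f² + … + f^4).
≈ 5.133 × (0.1428 + 0.0204 + 0.0029 + 0.0004) ≈ 5.133 × 0.1665 ≈ 0.855 μg/mL.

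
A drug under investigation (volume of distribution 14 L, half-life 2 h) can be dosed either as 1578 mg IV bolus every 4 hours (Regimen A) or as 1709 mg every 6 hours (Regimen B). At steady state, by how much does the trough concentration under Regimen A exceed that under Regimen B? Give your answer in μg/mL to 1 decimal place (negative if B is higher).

Regimen A: f = (1/2)^(4/2) ≈ 0.2500; Cmin,ss = (1578/14)·f/(1−f) ≈ 37.571 μg/mL.
Regimen B: f = (1/2)^(6/2) ≈ 0.1250; Cmin,ss = (1709/14)·f/(1−f) ≈ 17.439 μg/mL.
Difference ≈ 37.571 − 17.439 ≈ 20.132 μg/mL.

20.1 μg/mL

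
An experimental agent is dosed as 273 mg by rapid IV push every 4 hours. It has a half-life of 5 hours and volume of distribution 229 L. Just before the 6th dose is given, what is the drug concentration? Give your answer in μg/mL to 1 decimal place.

1.5 μg/mL

f = (1/2)^(τ/t½) = (1/2)^(4/5) ≈ 0.5743.
C₀ = D/Vd = 273/229 ≈ 1.192 μg/mL.
Before the 6th dose, 5 doses have been given. Superposition: Cmin = C₀·(f + f² + … + f^5).
≈ 1.192 × (0.5743 + 0.3298 + 0.1894 + 0.1088 + 0.0625) ≈ 1.192 × 1.2648 ≈ 1.508 μg/mL.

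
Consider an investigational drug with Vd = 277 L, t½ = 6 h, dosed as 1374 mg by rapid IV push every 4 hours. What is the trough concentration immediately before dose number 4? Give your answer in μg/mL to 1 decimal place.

6.3 μg/mL

f = (1/2)^(τ/t½) = (1/2)^(4/6) ≈ 0.6300.
C₀ = D/Vd = 1374/277 ≈ 4.960 μg/mL.
Before the 4th dose, 3 doses have been given. Superposition: Cmin = C₀·(f + f² + … + f^3).
≈ 4.960 × (0.6300 + 0.3969 + 0.2500) ≈ 4.960 × 1.2769 ≈ 6.333 μg/mL.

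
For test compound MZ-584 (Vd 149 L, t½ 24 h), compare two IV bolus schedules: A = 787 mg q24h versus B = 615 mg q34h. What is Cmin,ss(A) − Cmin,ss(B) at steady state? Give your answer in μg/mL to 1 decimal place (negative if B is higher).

2.8 μg/mL

Regimen A: f = (1/2)^(24/24) ≈ 0.5000; Cmin,ss = (787/149)·f/(1−f) ≈ 5.282 μg/mL.
Regimen B: f = (1/2)^(34/24) ≈ 0.3746; Cmin,ss = (615/149)·f/(1−f) ≈ 2.472 μg/mL.
Difference ≈ 5.282 − 2.472 ≈ 2.810 μg/mL.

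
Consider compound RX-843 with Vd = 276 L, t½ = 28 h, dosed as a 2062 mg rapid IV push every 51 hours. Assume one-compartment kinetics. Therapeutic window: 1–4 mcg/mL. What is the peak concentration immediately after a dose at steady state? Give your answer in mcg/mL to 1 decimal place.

10.4 mcg/mL

τ/t½ = 51/28 ≈ 1.8214, so fraction remaining f = (1/2)^(51/28) ≈ 0.2829.
At steady state, accumulation factor R = 1/(1 − e^(−kτ)) ≈ 1.3945.
Single-dose peak C₀ = D/Vd = 2062/276 ≈ 7.471 mcg/mL.
Steady-state peak Cmax,ss = C₀·R ≈ 7.471 × 1.3945 ≈ 10.418 mcg/mL.
Peak 10.4 mcg/mL vs MTC 4 mcg/mL: exceeds toxic threshold.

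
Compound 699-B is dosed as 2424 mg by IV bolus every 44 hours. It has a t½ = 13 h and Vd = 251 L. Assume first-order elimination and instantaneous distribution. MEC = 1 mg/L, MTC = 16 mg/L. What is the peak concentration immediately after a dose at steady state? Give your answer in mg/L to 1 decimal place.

τ/t½ = 44/13 ≈ 3.3846, so fraction remaining f = (1/2)^(44/13) ≈ 0.0957.
Accumulation ratio R = 1/(1 − f) ≈ 1/0.9043 ≈ 1.1058.
Each bolus raises the concentration by D/Vd = 2424/251 ≈ 9.657 mg/L.
Cmax,ss = C₀/(1 − f) ≈ 9.657/0.9043 ≈ 10.679 mg/L.
Peak 10.7 mg/L vs MTC 16 mg/L: below toxic threshold.

10.7 mg/L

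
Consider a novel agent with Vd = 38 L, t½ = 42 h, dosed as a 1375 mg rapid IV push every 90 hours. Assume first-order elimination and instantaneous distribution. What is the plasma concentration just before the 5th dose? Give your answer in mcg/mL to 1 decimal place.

10.6 mcg/mL

f = (1/2)^(τ/t½) = (1/2)^(90/42) ≈ 0.2264.
C₀ = D/Vd = 1375/38 ≈ 36.184 mcg/mL.
Before the 5th dose, 4 doses have been given. Superposition: Cmin = C₀·(f + f² + … + f^4).
≈ 36.184 × (0.2264 + 0.0513 + 0.0116 + 0.0026) ≈ 36.184 × 0.2919 ≈ 10.562 mcg/mL.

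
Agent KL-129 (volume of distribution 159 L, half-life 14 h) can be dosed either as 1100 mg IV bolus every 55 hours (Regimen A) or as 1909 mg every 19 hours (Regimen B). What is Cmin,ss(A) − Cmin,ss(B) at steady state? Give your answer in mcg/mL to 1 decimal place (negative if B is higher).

-7.2 mcg/mL

Regimen A: f = (1/2)^(55/14) ≈ 0.0657; Cmin,ss = (1100/159)·f/(1−f) ≈ 0.486 mcg/mL.
Regimen B: f = (1/2)^(19/14) ≈ 0.3904; Cmin,ss = (1909/159)·f/(1−f) ≈ 7.689 mcg/mL.
Difference ≈ 0.486 − 7.689 ≈ -7.203 mcg/mL.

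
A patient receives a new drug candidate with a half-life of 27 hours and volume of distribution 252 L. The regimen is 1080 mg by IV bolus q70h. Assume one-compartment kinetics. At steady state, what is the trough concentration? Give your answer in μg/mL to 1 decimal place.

Over one 70-h interval, 70/27 ≈ 2.5926 half-lives elapse, leaving f ≈ 0.1658 of each dose.
Accumulation ratio R = 1/(1 − f) ≈ 1/0.8342 ≈ 1.1988.
Each bolus raises the concentration by D/Vd = 1080/252 ≈ 4.286 μg/mL.
Cmax,ss = C₀/(1 − f) ≈ 4.286/0.8342 ≈ 5.138 μg/mL.
One interval later, Cmin,ss = Cmax,ss·e^(−kτ) ≈ 5.138 × 0.1658 ≈ 0.852 μg/mL.

0.9 μg/mL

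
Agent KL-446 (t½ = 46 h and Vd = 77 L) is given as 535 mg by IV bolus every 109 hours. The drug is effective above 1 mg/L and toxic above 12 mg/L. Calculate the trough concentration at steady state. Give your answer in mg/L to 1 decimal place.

1.7 mg/L

Over one 109-h interval, 109/46 ≈ 2.3696 half-lives elapse, leaving f ≈ 0.1935 of each dose.
Accumulation ratio R = 1/(1 − f) ≈ 1/0.8065 ≈ 1.2399.
Each bolus raises the concentration by D/Vd = 535/77 ≈ 6.948 mg/L.
Cmax,ss = C₀/(1 − f) ≈ 6.948/0.8065 ≈ 8.615 mg/L.
Steady-state trough Cmin,ss = Cmax,ss·f ≈ 8.615 × 0.1935 ≈ 1.667 mg/L.
Trough 1.7 mg/L vs MEC 1 mg/L: adequate.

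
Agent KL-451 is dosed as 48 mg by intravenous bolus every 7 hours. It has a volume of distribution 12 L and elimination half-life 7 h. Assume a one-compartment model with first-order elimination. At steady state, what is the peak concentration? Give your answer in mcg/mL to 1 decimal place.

The dosing interval is 1 half-life, so f = 2^(−1) = 0.5.
Accumulation ratio R = 1/(1 − f) = 1/0.5 = 2/1.
Single-dose peak C₀ = D/Vd = 48/12 = 4 mcg/mL.
Steady-state peak Cmax,ss = C₀·R = 4 × 2/1 ≈ 8.000 mcg/mL.

8.0 mcg/mL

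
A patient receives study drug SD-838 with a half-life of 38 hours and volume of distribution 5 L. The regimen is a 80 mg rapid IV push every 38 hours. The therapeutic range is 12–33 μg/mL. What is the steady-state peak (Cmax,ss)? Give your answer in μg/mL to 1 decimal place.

The dosing interval is 1 half-life, so f = 2^(−1) = 0.5.
At steady state, R = 1/(1 − 0.5) = 2/1.
Single-dose peak C₀ = D/Vd = 80/5 = 16 μg/mL.
Steady-state peak Cmax,ss = C₀·R = 16 × 2/1 ≈ 32.000 μg/mL.
Peak 32.0 μg/mL vs MTC 33 μg/mL: below toxic threshold.

32.0 μg/mL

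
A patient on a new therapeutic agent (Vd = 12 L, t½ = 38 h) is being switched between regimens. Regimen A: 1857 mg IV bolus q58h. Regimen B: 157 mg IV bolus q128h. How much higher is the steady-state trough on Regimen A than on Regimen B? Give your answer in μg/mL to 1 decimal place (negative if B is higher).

Regimen A: f = (1/2)^(58/38) ≈ 0.3472; Cmin,ss = (1857/12)·f/(1−f) ≈ 82.306 μg/mL.
Regimen B: f = (1/2)^(128/38) ≈ 0.0968; Cmin,ss = (157/12)·f/(1−f) ≈ 1.402 μg/mL.
Difference ≈ 82.306 − 1.402 ≈ 80.904 μg/mL.

80.9 μg/mL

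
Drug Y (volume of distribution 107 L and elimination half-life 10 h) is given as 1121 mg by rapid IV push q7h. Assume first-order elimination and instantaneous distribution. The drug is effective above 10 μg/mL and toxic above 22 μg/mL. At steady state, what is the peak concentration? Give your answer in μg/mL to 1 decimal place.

τ/t½ = 7/10 ≈ 0.7, so fraction remaining f = (1/2)^(7/10) ≈ 0.6156.
Accumulation ratio R = 1/(1 − f) ≈ 1/0.3844 ≈ 2.6015.
Each bolus raises the concentration by D/Vd = 1121/107 ≈ 10.477 μg/mL.
Cmax,ss = C₀/(1 − f) ≈ 10.477/0.3844 ≈ 27.255 μg/mL.
Peak 27.3 μg/mL vs MTC 22 μg/mL: exceeds toxic threshold.

27.3 μg/mL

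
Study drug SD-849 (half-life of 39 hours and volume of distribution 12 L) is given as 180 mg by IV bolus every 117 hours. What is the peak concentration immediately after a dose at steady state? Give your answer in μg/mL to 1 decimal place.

17.1 μg/mL

The dosing interval is 3 half-lives, so f = 2^(−3) = 0.125.
Accumulation ratio R = 1/(1 − f) = 1/0.875 = 8/7.
Single-dose peak C₀ = D/Vd = 180/12 = 15 μg/mL.
Steady-state peak Cmax,ss = C₀·R = 15 × 8/7 ≈ 17.143 μg/mL.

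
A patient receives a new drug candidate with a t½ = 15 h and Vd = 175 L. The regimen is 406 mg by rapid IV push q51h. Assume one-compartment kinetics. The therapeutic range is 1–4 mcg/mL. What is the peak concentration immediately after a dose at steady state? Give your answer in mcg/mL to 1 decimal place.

τ/t½ = 51/15 ≈ 3.4, so fraction remaining f = (1/2)^(51/15) ≈ 0.0947.
Accumulation ratio R = 1/(1 − f) ≈ 1/0.9053 ≈ 1.1046.
Single-dose peak C₀ = D/Vd = 406/175 ≈ 2.320 mcg/mL.
Steady-state peak Cmax,ss = C₀·R ≈ 2.320 × 1.1046 ≈ 2.563 mcg/mL.
Peak 2.6 mcg/mL vs MTC 4 mcg/mL: below toxic threshold.

2.6 mcg/mL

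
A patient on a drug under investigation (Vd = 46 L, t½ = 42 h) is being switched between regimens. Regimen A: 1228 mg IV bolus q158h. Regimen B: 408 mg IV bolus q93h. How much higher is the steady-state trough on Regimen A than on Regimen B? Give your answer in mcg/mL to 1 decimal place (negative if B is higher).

Regimen A: f = (1/2)^(158/42) ≈ 0.0737; Cmin,ss = (1228/46)·f/(1−f) ≈ 2.124 mcg/mL.
Regimen B: f = (1/2)^(93/42) ≈ 0.2155; Cmin,ss = (408/46)·f/(1−f) ≈ 2.436 mcg/mL.
Difference ≈ 2.124 − 2.436 ≈ -0.312 mcg/mL.

-0.3 mcg/mL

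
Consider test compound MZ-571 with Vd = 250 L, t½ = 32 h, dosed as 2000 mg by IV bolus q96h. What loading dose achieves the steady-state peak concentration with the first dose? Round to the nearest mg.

2286 mg

f = (1/2)^(96/32) ≈ 0.125000; accumulation ratio R = 1/(1−f) ≈ 1.14286.
Loading dose to hit Cmax,ss on first dose: D_load = D_maint·R ≈ 2000 × 1.14286 ≈ 2285.72 mg.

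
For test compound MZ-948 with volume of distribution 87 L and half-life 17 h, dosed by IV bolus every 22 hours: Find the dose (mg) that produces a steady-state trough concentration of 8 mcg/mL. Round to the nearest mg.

τ/t½ = 22/17 ≈ 1.2941, so f = (1/2)^(22/17) ≈ 0.407785.
Cmin,ss = (D/Vd)·f/(1−f), so D = Cmin,ss·Vd·(1−f)/f.
D = 8 × 87 × (1−f)/f ≈ 8 × 87 × 1.45227 ≈ 1010.78 mg.

1011 mg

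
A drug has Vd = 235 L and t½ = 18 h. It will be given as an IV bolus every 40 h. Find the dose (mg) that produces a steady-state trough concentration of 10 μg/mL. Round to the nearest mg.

τ/t½ = 40/18 ≈ 2.2222, so f = (1/2)^(40/18) ≈ 0.214311.
Cmin,ss = (D/Vd)·f/(1−f), so D = Cmin,ss·Vd·(1−f)/f.
D = 10 × 235 × (1−f)/f ≈ 10 × 235 × 3.66612 ≈ 8615.38 mg.

8615 mg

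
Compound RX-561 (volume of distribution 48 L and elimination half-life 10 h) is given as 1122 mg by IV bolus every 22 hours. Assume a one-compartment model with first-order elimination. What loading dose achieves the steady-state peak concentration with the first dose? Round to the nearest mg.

1434 mg

f = (1/2)^(22/10) ≈ 0.217638; accumulation ratio R = 1/(1−f) ≈ 1.27818.
Loading dose to hit Cmax,ss on first dose: D_load = D_maint·R ≈ 1122 × 1.27818 ≈ 1434.12 mg.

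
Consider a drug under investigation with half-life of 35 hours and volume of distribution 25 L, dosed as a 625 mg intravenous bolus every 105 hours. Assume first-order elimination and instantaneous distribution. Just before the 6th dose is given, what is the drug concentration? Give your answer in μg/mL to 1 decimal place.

3.6 μg/mL

f = (1/2)^(τ/t½) = (1/2)^(105/35) ≈ 0.1250.
C₀ = D/Vd = 625/25 ≈ 25.000 μg/mL.
Before the 6th dose, 5 doses have been given. Superposition: Cmin = C₀·(f + f² + … + f^5).
≈ 25.000 × (0.1250 + 0.0156 + 0.0020 + 0.0002 + 0.0000) ≈ 25.000 × 0.1428 ≈ 3.570 μg/mL.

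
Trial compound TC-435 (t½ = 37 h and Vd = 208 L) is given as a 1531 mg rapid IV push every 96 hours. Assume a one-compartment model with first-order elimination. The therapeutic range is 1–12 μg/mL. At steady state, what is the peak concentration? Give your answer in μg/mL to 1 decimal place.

τ/t½ = 96/37 ≈ 2.5946, so fraction remaining f = (1/2)^(96/37) ≈ 0.1656.
Accumulation ratio R = 1/(1 − f) ≈ 1/0.8344 ≈ 1.1985.
Single-dose peak C₀ = D/Vd = 1531/208 ≈ 7.361 μg/mL.
Steady-state peak Cmax,ss = C₀·R ≈ 7.361 × 1.1985 ≈ 8.822 μg/mL.
Peak 8.8 μg/mL vs MTC 12 μg/mL: below toxic threshold.

8.8 μg/mL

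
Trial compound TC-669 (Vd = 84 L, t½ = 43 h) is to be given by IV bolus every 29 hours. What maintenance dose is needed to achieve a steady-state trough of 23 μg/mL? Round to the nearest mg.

τ/t½ = 29/43 ≈ 0.67442, so f = (1/2)^(29/43) ≈ 0.626585.
Cmin,ss = (D/Vd)·f/(1−f), so D = Cmin,ss·Vd·(1−f)/f.
D = 23 × 84 × (1−f)/f ≈ 23 × 84 × 0.59595 ≈ 1151.38 mg.

1151 mg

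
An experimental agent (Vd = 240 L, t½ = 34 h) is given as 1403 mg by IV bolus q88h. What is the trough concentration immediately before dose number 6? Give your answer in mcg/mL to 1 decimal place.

f = (1/2)^(τ/t½) = (1/2)^(88/34) ≈ 0.1663.
C₀ = D/Vd = 1403/240 ≈ 5.846 mcg/mL.
Before the 6th dose, 5 doses have been given. Superposition: Cmin = C₀·(f + f² + … + f^5).
≈ 5.846 × (0.1663 + 0.0277 + 0.0046 + 0.0008 + 0.0001) ≈ 5.846 × 0.1995 ≈ 1.166 mcg/mL.

1.2 mcg/mL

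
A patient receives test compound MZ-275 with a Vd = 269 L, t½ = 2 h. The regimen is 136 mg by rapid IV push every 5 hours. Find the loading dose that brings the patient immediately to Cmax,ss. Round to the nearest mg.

f = (1/2)^(5/2) ≈ 0.176777; accumulation ratio R = 1/(1−f) ≈ 1.21474.
Loading dose to hit Cmax,ss on first dose: D_load = D_maint·R ≈ 136 × 1.21474 ≈ 165.20 mg.

165 mg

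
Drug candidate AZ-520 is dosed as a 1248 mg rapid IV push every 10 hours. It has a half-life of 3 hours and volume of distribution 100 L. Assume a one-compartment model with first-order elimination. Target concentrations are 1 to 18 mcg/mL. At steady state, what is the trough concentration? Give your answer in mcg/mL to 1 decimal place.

1.4 mcg/mL

Over one 10-h interval, 10/3 ≈ 3.3333 half-lives elapse, leaving f ≈ 0.0992 of each dose.
At steady state, accumulation factor R = 1/(1 − e^(−kτ)) ≈ 1.1101.
Each bolus raises the concentration by D/Vd = 1248/100 ≈ 12.480 mcg/mL.
Steady-state peak Cmax,ss = C₀·R ≈ 12.480 × 1.1101 ≈ 13.854 mcg/mL.
Steady-state trough Cmin,ss = Cmax,ss·f ≈ 13.854 × 0.0992 ≈ 1.374 mcg/mL.
Trough 1.4 mcg/mL vs MEC 1 mcg/mL: adequate.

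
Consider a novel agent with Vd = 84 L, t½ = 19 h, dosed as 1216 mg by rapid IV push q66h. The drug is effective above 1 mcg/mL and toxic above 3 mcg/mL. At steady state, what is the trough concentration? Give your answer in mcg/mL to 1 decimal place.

1.4 mcg/mL

τ/t½ = 66/19 ≈ 3.4737, so fraction remaining f = (1/2)^(66/19) ≈ 0.0900.
Accumulation ratio R = 1/(1 − f) ≈ 1/0.9100 ≈ 1.0989.
Each bolus raises the concentration by D/Vd = 1216/84 ≈ 14.476 mcg/mL.
Steady-state peak Cmax,ss = C₀·R ≈ 14.476 × 1.0989 ≈ 15.908 mcg/mL.
Steady-state trough Cmin,ss = Cmax,ss·f ≈ 15.908 × 0.0900 ≈ 1.432 mcg/mL.
Trough 1.4 mcg/mL vs MEC 1 mcg/mL: adequate.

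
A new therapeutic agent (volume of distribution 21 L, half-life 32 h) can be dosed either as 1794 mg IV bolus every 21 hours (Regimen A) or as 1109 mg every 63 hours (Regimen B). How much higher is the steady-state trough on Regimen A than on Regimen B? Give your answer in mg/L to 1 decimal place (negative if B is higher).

Regimen A: f = (1/2)^(21/32) ≈ 0.6345; Cmin,ss = (1794/21)·f/(1−f) ≈ 148.302 mg/L.
Regimen B: f = (1/2)^(63/32) ≈ 0.2555; Cmin,ss = (1109/21)·f/(1−f) ≈ 18.123 mg/L.
Difference ≈ 148.302 − 18.123 ≈ 130.179 mg/L.

130.2 mg/L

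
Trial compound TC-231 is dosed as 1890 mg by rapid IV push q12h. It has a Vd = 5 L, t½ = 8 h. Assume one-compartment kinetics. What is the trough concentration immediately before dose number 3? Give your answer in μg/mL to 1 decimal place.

f = (1/2)^(τ/t½) = (1/2)^(12/8) ≈ 0.3536.
C₀ = D/Vd = 1890/5 ≈ 378.000 μg/mL.
Before the 3rd dose, 2 doses have been given. Superposition: Cmin = C₀·(f + f²).
≈ 378.000 × (0.3536 + 0.1250) ≈ 378.000 × 0.4786 ≈ 180.911 μg/mL.

180.9 μg/mL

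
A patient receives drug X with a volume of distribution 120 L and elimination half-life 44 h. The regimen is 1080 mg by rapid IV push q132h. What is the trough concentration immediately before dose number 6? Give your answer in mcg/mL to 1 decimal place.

1.3 mcg/mL

f = (1/2)^(τ/t½) = (1/2)^(132/44) ≈ 0.1250.
C₀ = D/Vd = 1080/120 ≈ 9.000 mcg/mL.
Before the 6th dose, 5 doses have been given. Superposition: Cmin = C₀·(f + f² + … + f^5).
≈ 9.000 × (0.1250 + 0.0156 + 0.0020 + 0.0002 + 0.0000) ≈ 9.000 × 0.1428 ≈ 1.285 mcg/mL.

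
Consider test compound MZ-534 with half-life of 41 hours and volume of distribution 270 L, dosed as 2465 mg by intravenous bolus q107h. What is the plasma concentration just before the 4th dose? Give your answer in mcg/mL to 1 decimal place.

1.8 mcg/mL

f = (1/2)^(τ/t½) = (1/2)^(107/41) ≈ 0.1638.
C₀ = D/Vd = 2465/270 ≈ 9.130 mcg/mL.
Before the 4th dose, 3 doses have been given. Superposition: Cmin = C₀·(f + f² + … + f^3).
≈ 9.130 × (0.1638 + 0.0268 + 0.0044) ≈ 9.130 × 0.1950 ≈ 1.780 mcg/mL.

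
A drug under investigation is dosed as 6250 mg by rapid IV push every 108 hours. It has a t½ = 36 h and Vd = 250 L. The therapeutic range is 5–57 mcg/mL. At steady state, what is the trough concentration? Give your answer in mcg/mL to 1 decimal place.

3.6 mcg/mL

τ = 108 h = 3 half-lives, so f = (1/2)^3 = 0.125.
At steady state, R = 1/(1 − 0.125) = 8/7.
Single-dose peak C₀ = D/Vd = 6250/250 = 25 mcg/mL.
Steady-state peak Cmax,ss = C₀·R = 25 × 8/7 ≈ 28.571 mcg/mL.
Steady-state trough Cmin,ss = Cmax,ss·f ≈ 28.571 × 0.125 ≈ 3.571 mcg/mL.
Trough 3.6 mcg/mL vs MEC 5 mcg/mL: subtherapeutic.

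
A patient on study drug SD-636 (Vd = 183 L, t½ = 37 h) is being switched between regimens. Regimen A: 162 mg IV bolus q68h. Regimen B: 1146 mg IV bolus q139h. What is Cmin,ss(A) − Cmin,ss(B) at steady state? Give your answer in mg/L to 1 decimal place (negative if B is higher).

Regimen A: f = (1/2)^(68/37) ≈ 0.2797; Cmin,ss = (162/183)·f/(1−f) ≈ 0.344 mg/L.
Regimen B: f = (1/2)^(139/37) ≈ 0.0740; Cmin,ss = (1146/183)·f/(1−f) ≈ 0.500 mg/L.
Difference ≈ 0.344 − 0.500 ≈ -0.156 mg/L.

-0.2 mg/L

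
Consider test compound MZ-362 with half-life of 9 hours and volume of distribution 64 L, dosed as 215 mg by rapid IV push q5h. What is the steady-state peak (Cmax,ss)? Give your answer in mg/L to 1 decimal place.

10.5 mg/L

Over one 5-h interval, 5/9 ≈ 0.55556 half-lives elapse, leaving f ≈ 0.6804 of each dose.
At steady state, accumulation factor R = 1/(1 − e^(−kτ)) ≈ 3.1289.
Each bolus raises the concentration by D/Vd = 215/64 ≈ 3.359 mg/L.
Steady-state peak Cmax,ss = C₀·R ≈ 3.359 × 3.1289 ≈ 10.510 mg/L.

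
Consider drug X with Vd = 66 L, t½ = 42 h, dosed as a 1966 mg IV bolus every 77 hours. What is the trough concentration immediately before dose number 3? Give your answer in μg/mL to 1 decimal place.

f = (1/2)^(τ/t½) = (1/2)^(77/42) ≈ 0.2806.
C₀ = D/Vd = 1966/66 ≈ 29.788 μg/mL.
Before the 3rd dose, 2 doses have been given. Superposition: Cmin = C₀·(f + f²).
≈ 29.788 × (0.2806 + 0.0787) ≈ 29.788 × 0.3593 ≈ 10.703 μg/mL.

10.7 μg/mL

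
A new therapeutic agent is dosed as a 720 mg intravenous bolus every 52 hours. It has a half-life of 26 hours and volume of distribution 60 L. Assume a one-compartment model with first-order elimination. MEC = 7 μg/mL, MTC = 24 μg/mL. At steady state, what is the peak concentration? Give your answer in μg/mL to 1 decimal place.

16.0 μg/mL

The dosing interval is 2 half-lives, so f = 2^(−2) = 0.25.
Accumulation ratio R = 1/(1 − f) = 1/0.75 = 4/3.
Single-dose peak C₀ = D/Vd = 720/60 = 12 μg/mL.
Steady-state peak Cmax,ss = C₀·R = 12 × 4/3 ≈ 16.000 μg/mL.
Peak 16.0 μg/mL vs MTC 24 μg/mL: below toxic threshold.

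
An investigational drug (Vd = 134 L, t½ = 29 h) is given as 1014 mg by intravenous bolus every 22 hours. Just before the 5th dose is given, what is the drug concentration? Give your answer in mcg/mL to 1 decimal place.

9.6 mcg/mL

f = (1/2)^(τ/t½) = (1/2)^(22/29) ≈ 0.5911.
C₀ = D/Vd = 1014/134 ≈ 7.567 mcg/mL.
Before the 5th dose, 4 doses have been given. Superposition: Cmin = C₀·(f + f² + … + f^4).
≈ 7.567 × (0.5911 + 0.3494 + 0.2065 + 0.1221) ≈ 7.567 × 1.2691 ≈ 9.603 mcg/mL.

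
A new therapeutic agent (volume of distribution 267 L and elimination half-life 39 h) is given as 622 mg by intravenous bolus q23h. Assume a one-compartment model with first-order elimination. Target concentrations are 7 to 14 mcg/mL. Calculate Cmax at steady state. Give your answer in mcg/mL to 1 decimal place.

6.9 mcg/mL

τ/t½ = 23/39 ≈ 0.58974, so fraction remaining f = (1/2)^(23/39) ≈ 0.6645.
Accumulation ratio R = 1/(1 − f) ≈ 1/0.3355 ≈ 2.9806.
Each bolus raises the concentration by D/Vd = 622/267 ≈ 2.330 mcg/mL.
Steady-state peak Cmax,ss = C₀·R ≈ 2.330 × 2.9806 ≈ 6.945 mcg/mL.
Peak 6.9 mcg/mL vs MTC 14 mcg/mL: below toxic threshold.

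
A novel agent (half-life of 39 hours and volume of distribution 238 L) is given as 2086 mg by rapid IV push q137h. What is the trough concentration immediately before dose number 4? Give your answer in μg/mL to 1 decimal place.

0.8 μg/mL

f = (1/2)^(τ/t½) = (1/2)^(137/39) ≈ 0.0876.
C₀ = D/Vd = 2086/238 ≈ 8.765 μg/mL.
Before the 4th dose, 3 doses have been given. Superposition: Cmin = C₀·(f + f² + … + f^3).
≈ 8.765 × (0.0876 + 0.0077 + 0.0007) ≈ 8.765 × 0.0960 ≈ 0.841 μg/mL.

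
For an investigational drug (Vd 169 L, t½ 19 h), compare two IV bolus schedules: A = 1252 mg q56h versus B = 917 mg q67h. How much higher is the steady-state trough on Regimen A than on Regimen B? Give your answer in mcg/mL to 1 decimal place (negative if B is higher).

0.6 mcg/mL

Regimen A: f = (1/2)^(56/19) ≈ 0.1296; Cmin,ss = (1252/169)·f/(1−f) ≈ 1.103 mcg/mL.
Regimen B: f = (1/2)^(67/19) ≈ 0.0868; Cmin,ss = (917/169)·f/(1−f) ≈ 0.516 mcg/mL.
Difference ≈ 1.103 − 0.516 ≈ 0.587 mcg/mL.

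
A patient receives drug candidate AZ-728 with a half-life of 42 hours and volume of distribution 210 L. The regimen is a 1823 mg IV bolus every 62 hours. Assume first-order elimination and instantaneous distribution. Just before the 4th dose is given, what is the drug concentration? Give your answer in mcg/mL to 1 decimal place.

4.6 mcg/mL

f = (1/2)^(τ/t½) = (1/2)^(62/42) ≈ 0.3594.
C₀ = D/Vd = 1823/210 ≈ 8.681 mcg/mL.
Before the 4th dose, 3 doses have been given. Superposition: Cmin = C₀·(f + f² + … + f^3).
≈ 8.681 × (0.3594 + 0.1292 + 0.0464) ≈ 8.681 × 0.5350 ≈ 4.644 mcg/mL.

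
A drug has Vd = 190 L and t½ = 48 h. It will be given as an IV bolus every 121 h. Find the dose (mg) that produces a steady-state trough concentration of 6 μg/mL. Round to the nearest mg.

τ/t½ = 121/48 ≈ 2.5208, so f = (1/2)^(121/48) ≈ 0.174242.
Cmin,ss = (D/Vd)·f/(1−f), so D = Cmin,ss·Vd·(1−f)/f.
D = 6 × 190 × (1−f)/f ≈ 6 × 190 × 4.73914 ≈ 5402.62 mg.

5403 mg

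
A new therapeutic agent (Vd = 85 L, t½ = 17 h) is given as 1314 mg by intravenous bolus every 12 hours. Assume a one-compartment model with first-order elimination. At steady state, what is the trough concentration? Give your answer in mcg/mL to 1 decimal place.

Over one 12-h interval, 12/17 ≈ 0.70588 half-lives elapse, leaving f ≈ 0.6131 of each dose.
Each bolus raises the concentration by D/Vd = 1314/85 ≈ 15.459 mcg/mL.
Steady-state trough Cmin,ss = C₀·f/(1−f) ≈ 15.459 × 0.6131/0.3869 ≈ 24.497 mcg/mL.

24.5 mcg/mL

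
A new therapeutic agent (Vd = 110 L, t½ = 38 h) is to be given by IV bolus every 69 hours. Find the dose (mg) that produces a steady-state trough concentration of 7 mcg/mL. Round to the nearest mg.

1941 mg

τ/t½ = 69/38 ≈ 1.8158, so f = (1/2)^(69/38) ≈ 0.284049.
Cmin,ss = (D/Vd)·f/(1−f), so D = Cmin,ss·Vd·(1−f)/f.
D = 7 × 110 × (1−f)/f ≈ 7 × 110 × 2.52052 ≈ 1940.80 mg.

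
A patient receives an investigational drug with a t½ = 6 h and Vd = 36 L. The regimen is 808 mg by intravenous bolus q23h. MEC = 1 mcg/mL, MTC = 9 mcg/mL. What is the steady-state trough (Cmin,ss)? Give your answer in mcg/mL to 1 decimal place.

1.7 mcg/mL

Over one 23-h interval, 23/6 ≈ 3.8333 half-lives elapse, leaving f ≈ 0.0702 of each dose.
At steady state, accumulation factor R = 1/(1 − e^(−kτ)) ≈ 1.0755.
Each bolus raises the concentration by D/Vd = 808/36 ≈ 22.444 mcg/mL.
Steady-state peak Cmax,ss = C₀·R ≈ 22.444 × 1.0755 ≈ 24.139 mcg/mL.
One interval later, Cmin,ss = Cmax,ss·e^(−kτ) ≈ 24.139 × 0.0702 ≈ 1.695 mcg/mL.
Trough 1.7 mcg/mL vs MEC 1 mcg/mL: adequate.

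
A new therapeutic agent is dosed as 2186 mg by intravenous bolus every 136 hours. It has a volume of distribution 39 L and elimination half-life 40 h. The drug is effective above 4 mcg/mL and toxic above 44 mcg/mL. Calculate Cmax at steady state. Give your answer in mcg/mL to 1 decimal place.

Over one 136-h interval, 136/40 ≈ 3.4 half-lives elapse, leaving f ≈ 0.0947 of each dose.
At steady state, accumulation factor R = 1/(1 − e^(−kτ)) ≈ 1.1046.
Single-dose peak C₀ = D/Vd = 2186/39 ≈ 56.051 mcg/mL.
Steady-state peak Cmax,ss = C₀·R ≈ 56.051 × 1.1046 ≈ 61.914 mcg/mL.
Peak 61.9 mcg/mL vs MTC 44 mcg/mL: exceeds toxic threshold.

61.9 mcg/mL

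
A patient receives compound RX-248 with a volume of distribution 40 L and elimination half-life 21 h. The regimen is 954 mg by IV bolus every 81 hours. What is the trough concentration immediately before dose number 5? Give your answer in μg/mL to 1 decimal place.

1.8 μg/mL

f = (1/2)^(τ/t½) = (1/2)^(81/21) ≈ 0.0690.
C₀ = D/Vd = 954/40 ≈ 23.850 μg/mL.
Before the 5th dose, 4 doses have been given. Superposition: Cmin = C₀·(f + f² + … + f^4).
≈ 23.850 × (0.0690 + 0.0048 + 0.0003 + 0.0000) ≈ 23.850 × 0.0741 ≈ 1.767 μg/mL.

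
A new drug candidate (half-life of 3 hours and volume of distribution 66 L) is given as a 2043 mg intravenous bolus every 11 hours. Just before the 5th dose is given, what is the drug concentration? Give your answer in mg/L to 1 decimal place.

f = (1/2)^(τ/t½) = (1/2)^(11/3) ≈ 0.0787.
C₀ = D/Vd = 2043/66 ≈ 30.955 mg/L.
Before the 5th dose, 4 doses have been given. Superposition: Cmin = C₀·(f + f² + … + f^4).
≈ 30.955 × (0.0787 + 0.0062 + 0.0005 + 0.0000) ≈ 30.955 × 0.0854 ≈ 2.644 mg/L.

2.6 mg/L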